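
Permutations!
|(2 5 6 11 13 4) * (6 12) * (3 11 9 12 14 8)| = |(2 5 14 8 3 11 13 4)(6 9 12)| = 24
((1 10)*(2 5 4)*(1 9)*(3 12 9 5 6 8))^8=(1 12 8 2 5)(3 6 4 10 9)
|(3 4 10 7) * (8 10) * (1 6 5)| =|(1 6 5)(3 4 8 10 7)| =15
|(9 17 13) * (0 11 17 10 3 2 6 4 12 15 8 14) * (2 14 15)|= 8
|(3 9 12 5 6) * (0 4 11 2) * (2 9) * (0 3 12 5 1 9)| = |(0 4 11)(1 9 5 6 12)(2 3)| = 30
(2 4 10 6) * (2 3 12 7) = [0, 1, 4, 12, 10, 5, 3, 2, 8, 9, 6, 11, 7] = (2 4 10 6 3 12 7)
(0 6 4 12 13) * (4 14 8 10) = (0 6 14 8 10 4 12 13) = [6, 1, 2, 3, 12, 5, 14, 7, 10, 9, 4, 11, 13, 0, 8]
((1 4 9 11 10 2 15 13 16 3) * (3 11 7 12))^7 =(1 4 9 7 12 3)(2 15 13 16 11 10) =((1 4 9 7 12 3)(2 15 13 16 11 10))^7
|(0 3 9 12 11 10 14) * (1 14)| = 8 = |(0 3 9 12 11 10 1 14)|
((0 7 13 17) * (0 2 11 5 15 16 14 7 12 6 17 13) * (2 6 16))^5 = (2 11 5 15)(6 17) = ((0 12 16 14 7)(2 11 5 15)(6 17))^5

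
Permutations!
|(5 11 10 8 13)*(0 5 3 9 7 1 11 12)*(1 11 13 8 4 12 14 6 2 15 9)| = |(0 5 14 6 2 15 9 7 11 10 4 12)(1 13 3)| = 12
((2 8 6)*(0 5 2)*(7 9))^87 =((0 5 2 8 6)(7 9))^87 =(0 2 6 5 8)(7 9)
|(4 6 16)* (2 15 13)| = |(2 15 13)(4 6 16)| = 3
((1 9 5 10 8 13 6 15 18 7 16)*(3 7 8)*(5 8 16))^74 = ((1 9 8 13 6 15 18 16)(3 7 5 10))^74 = (1 8 6 18)(3 5)(7 10)(9 13 15 16)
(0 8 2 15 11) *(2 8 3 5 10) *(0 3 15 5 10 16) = (0 15 11 3 10 2 5 16) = [15, 1, 5, 10, 4, 16, 6, 7, 8, 9, 2, 3, 12, 13, 14, 11, 0]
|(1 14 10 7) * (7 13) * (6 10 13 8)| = 12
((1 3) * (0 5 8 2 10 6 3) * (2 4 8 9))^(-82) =(0 3 10 9)(1 6 2 5)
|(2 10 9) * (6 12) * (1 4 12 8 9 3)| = 9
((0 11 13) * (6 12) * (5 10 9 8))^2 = (0 13 11)(5 9)(8 10)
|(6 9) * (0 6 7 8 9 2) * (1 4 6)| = |(0 1 4 6 2)(7 8 9)| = 15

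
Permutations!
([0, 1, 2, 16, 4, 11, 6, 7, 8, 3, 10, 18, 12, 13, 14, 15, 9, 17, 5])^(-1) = [0, 1, 2, 9, 4, 18, 6, 7, 8, 16, 10, 5, 12, 13, 14, 15, 3, 17, 11]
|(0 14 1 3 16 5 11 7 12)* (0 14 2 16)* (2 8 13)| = |(0 8 13 2 16 5 11 7 12 14 1 3)| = 12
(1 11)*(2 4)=(1 11)(2 4)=[0, 11, 4, 3, 2, 5, 6, 7, 8, 9, 10, 1]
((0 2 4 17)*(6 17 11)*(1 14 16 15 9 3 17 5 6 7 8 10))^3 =((0 2 4 11 7 8 10 1 14 16 15 9 3 17)(5 6))^3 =(0 11 10 16 3 2 7 1 15 17 4 8 14 9)(5 6)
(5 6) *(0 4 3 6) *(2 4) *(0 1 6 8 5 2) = (1 6 2 4 3 8 5) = [0, 6, 4, 8, 3, 1, 2, 7, 5]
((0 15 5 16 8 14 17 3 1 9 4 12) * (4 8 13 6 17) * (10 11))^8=((0 15 5 16 13 6 17 3 1 9 8 14 4 12)(10 11))^8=(0 1 5 8 13 4 17)(3 15 9 16 14 6 12)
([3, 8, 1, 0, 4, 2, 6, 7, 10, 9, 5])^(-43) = (0 3)(1 10 2 8 5)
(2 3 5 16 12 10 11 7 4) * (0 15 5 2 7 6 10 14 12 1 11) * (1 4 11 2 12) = (0 15 5 16 4 7 11 6 10)(1 2 3 12 14) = [15, 2, 3, 12, 7, 16, 10, 11, 8, 9, 0, 6, 14, 13, 1, 5, 4]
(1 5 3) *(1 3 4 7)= (1 5 4 7)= [0, 5, 2, 3, 7, 4, 6, 1]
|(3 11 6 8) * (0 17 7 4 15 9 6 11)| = |(0 17 7 4 15 9 6 8 3)| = 9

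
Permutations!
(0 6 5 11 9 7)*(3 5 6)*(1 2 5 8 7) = [3, 2, 5, 8, 4, 11, 6, 0, 7, 1, 10, 9] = (0 3 8 7)(1 2 5 11 9)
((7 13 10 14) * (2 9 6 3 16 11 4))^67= ((2 9 6 3 16 11 4)(7 13 10 14))^67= (2 16 9 11 6 4 3)(7 14 10 13)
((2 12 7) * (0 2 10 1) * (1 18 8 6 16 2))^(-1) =((0 1)(2 12 7 10 18 8 6 16))^(-1) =(0 1)(2 16 6 8 18 10 7 12)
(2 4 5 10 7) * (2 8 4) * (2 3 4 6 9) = (2 3 4 5 10 7 8 6 9) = [0, 1, 3, 4, 5, 10, 9, 8, 6, 2, 7]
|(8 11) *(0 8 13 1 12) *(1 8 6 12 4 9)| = |(0 6 12)(1 4 9)(8 11 13)| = 3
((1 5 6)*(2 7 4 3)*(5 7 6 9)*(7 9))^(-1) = (1 6 2 3 4 7 5 9)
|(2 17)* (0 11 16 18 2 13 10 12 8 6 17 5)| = 6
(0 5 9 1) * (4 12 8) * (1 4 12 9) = (0 5 1)(4 9)(8 12) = [5, 0, 2, 3, 9, 1, 6, 7, 12, 4, 10, 11, 8]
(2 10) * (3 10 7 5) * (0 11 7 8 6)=(0 11 7 5 3 10 2 8 6)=[11, 1, 8, 10, 4, 3, 0, 5, 6, 9, 2, 7]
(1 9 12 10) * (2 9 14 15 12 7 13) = (1 14 15 12 10)(2 9 7 13) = [0, 14, 9, 3, 4, 5, 6, 13, 8, 7, 1, 11, 10, 2, 15, 12]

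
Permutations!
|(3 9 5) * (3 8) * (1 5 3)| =6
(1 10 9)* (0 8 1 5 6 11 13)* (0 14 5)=[8, 10, 2, 3, 4, 6, 11, 7, 1, 0, 9, 13, 12, 14, 5]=(0 8 1 10 9)(5 6 11 13 14)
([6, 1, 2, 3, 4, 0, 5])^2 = (0 5 6)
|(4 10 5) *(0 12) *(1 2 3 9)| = |(0 12)(1 2 3 9)(4 10 5)| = 12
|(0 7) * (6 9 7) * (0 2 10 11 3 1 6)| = 8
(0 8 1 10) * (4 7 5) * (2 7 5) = (0 8 1 10)(2 7)(4 5) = [8, 10, 7, 3, 5, 4, 6, 2, 1, 9, 0]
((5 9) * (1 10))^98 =(10)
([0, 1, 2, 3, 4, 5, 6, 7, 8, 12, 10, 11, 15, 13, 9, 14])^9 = [0, 1, 2, 3, 4, 5, 6, 7, 8, 12, 10, 11, 15, 13, 9, 14]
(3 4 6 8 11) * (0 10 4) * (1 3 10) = (0 1 3)(4 6 8 11 10) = [1, 3, 2, 0, 6, 5, 8, 7, 11, 9, 4, 10]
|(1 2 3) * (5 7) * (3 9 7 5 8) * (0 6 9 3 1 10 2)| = |(0 6 9 7 8 1)(2 3 10)| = 6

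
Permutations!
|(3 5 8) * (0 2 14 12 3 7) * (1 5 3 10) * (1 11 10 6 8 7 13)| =|(0 2 14 12 6 8 13 1 5 7)(10 11)| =10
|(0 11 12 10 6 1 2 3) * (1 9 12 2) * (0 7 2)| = 12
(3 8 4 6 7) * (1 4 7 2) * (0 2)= [2, 4, 1, 8, 6, 5, 0, 3, 7]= (0 2 1 4 6)(3 8 7)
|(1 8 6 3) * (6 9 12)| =|(1 8 9 12 6 3)| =6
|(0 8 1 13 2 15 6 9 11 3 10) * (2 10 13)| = |(0 8 1 2 15 6 9 11 3 13 10)| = 11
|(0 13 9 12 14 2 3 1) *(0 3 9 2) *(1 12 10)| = |(0 13 2 9 10 1 3 12 14)| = 9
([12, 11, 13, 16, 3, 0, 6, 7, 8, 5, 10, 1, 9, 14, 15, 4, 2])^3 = [5, 11, 15, 13, 2, 9, 6, 7, 8, 12, 10, 1, 0, 4, 3, 16, 14]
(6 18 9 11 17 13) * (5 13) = (5 13 6 18 9 11 17) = [0, 1, 2, 3, 4, 13, 18, 7, 8, 11, 10, 17, 12, 6, 14, 15, 16, 5, 9]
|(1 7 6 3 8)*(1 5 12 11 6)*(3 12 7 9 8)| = 15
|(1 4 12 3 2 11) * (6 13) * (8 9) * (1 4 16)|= 10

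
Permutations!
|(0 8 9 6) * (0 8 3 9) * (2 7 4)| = 15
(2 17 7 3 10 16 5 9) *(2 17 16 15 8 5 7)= (2 16 7 3 10 15 8 5 9 17)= [0, 1, 16, 10, 4, 9, 6, 3, 5, 17, 15, 11, 12, 13, 14, 8, 7, 2]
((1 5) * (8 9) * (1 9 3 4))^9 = ((1 5 9 8 3 4))^9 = (1 8)(3 5)(4 9)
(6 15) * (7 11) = [0, 1, 2, 3, 4, 5, 15, 11, 8, 9, 10, 7, 12, 13, 14, 6] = (6 15)(7 11)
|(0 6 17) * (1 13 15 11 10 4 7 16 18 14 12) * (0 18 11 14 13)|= 45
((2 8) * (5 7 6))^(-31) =(2 8)(5 6 7)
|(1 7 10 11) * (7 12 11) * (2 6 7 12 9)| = |(1 9 2 6 7 10 12 11)| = 8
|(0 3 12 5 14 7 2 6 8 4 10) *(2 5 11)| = |(0 3 12 11 2 6 8 4 10)(5 14 7)| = 9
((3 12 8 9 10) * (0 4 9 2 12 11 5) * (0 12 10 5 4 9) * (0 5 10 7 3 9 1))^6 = (2 12 4 3)(5 11 7 8)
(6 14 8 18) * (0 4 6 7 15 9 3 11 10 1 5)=(0 4 6 14 8 18 7 15 9 3 11 10 1 5)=[4, 5, 2, 11, 6, 0, 14, 15, 18, 3, 1, 10, 12, 13, 8, 9, 16, 17, 7]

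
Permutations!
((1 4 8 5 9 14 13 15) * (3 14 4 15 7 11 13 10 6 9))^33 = (1 15)(3 14 10 6 9 4 8 5) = ((1 15)(3 14 10 6 9 4 8 5)(7 11 13))^33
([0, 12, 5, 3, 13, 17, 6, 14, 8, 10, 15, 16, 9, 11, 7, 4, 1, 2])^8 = (1 16 11 13 4 15 10 9 12)(2 17 5)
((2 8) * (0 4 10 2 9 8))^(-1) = ((0 4 10 2)(8 9))^(-1) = (0 2 10 4)(8 9)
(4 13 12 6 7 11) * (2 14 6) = [0, 1, 14, 3, 13, 5, 7, 11, 8, 9, 10, 4, 2, 12, 6] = (2 14 6 7 11 4 13 12)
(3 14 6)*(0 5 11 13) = (0 5 11 13)(3 14 6) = [5, 1, 2, 14, 4, 11, 3, 7, 8, 9, 10, 13, 12, 0, 6]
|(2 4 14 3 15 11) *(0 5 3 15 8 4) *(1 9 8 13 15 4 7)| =28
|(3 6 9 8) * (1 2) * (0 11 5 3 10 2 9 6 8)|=9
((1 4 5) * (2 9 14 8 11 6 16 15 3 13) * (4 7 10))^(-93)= ((1 7 10 4 5)(2 9 14 8 11 6 16 15 3 13))^(-93)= (1 10 5 7 4)(2 15 11 9 3 6 14 13 16 8)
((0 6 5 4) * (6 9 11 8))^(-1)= (0 4 5 6 8 11 9)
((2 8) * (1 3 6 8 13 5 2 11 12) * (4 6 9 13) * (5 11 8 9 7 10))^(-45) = ((1 3 7 10 5 2 4 6 9 13 11 12))^(-45) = (1 10 4 13)(2 9 12 7)(3 5 6 11)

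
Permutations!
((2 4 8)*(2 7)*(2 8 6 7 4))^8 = ((4 6 7 8))^8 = (8)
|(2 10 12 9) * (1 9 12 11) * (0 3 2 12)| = 8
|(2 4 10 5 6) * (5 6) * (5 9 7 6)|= 7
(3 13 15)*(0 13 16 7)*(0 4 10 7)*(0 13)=(3 16 13 15)(4 10 7)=[0, 1, 2, 16, 10, 5, 6, 4, 8, 9, 7, 11, 12, 15, 14, 3, 13]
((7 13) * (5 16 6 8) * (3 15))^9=((3 15)(5 16 6 8)(7 13))^9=(3 15)(5 16 6 8)(7 13)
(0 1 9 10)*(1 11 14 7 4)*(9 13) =(0 11 14 7 4 1 13 9 10) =[11, 13, 2, 3, 1, 5, 6, 4, 8, 10, 0, 14, 12, 9, 7]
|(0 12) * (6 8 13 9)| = |(0 12)(6 8 13 9)| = 4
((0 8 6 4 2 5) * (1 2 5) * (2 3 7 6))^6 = (0 6 1)(2 5 7)(3 8 4)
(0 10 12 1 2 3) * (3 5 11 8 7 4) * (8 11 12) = (0 10 8 7 4 3)(1 2 5 12) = [10, 2, 5, 0, 3, 12, 6, 4, 7, 9, 8, 11, 1]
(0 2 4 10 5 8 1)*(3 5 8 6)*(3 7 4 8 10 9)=(10)(0 2 8 1)(3 5 6 7 4 9)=[2, 0, 8, 5, 9, 6, 7, 4, 1, 3, 10]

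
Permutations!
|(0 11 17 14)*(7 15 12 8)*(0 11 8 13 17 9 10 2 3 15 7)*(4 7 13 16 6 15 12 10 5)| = 56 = |(0 8)(2 3 12 16 6 15 10)(4 7 13 17 14 11 9 5)|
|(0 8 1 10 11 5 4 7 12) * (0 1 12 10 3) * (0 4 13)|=11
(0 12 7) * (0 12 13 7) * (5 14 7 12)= (0 13 12)(5 14 7)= [13, 1, 2, 3, 4, 14, 6, 5, 8, 9, 10, 11, 0, 12, 7]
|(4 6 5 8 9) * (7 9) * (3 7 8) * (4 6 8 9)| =|(3 7 4 8 9 6 5)| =7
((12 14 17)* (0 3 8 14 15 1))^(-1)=((0 3 8 14 17 12 15 1))^(-1)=(0 1 15 12 17 14 8 3)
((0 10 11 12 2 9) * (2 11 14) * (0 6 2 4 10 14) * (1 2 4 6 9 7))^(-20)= ((0 14 6 4 10)(1 2 7)(11 12))^(-20)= (14)(1 2 7)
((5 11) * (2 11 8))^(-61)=(2 8 5 11)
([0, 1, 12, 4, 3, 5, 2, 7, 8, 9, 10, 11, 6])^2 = (2 6 12)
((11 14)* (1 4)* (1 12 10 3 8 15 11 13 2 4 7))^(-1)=(1 7)(2 13 14 11 15 8 3 10 12 4)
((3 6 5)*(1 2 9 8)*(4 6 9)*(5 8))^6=((1 2 4 6 8)(3 9 5))^6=(9)(1 2 4 6 8)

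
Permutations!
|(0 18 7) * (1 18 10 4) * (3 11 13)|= |(0 10 4 1 18 7)(3 11 13)|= 6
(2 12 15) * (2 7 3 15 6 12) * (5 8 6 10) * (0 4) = [4, 1, 2, 15, 0, 8, 12, 3, 6, 9, 5, 11, 10, 13, 14, 7] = (0 4)(3 15 7)(5 8 6 12 10)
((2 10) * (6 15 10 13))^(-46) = ((2 13 6 15 10))^(-46) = (2 10 15 6 13)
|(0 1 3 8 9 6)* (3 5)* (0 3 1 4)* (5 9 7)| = 14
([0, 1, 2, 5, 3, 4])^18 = [0, 1, 2, 3, 4, 5]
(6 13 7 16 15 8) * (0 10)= [10, 1, 2, 3, 4, 5, 13, 16, 6, 9, 0, 11, 12, 7, 14, 8, 15]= (0 10)(6 13 7 16 15 8)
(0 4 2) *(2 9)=(0 4 9 2)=[4, 1, 0, 3, 9, 5, 6, 7, 8, 2]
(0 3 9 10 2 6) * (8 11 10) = (0 3 9 8 11 10 2 6) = [3, 1, 6, 9, 4, 5, 0, 7, 11, 8, 2, 10]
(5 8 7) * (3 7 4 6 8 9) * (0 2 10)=(0 2 10)(3 7 5 9)(4 6 8)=[2, 1, 10, 7, 6, 9, 8, 5, 4, 3, 0]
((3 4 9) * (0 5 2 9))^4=((0 5 2 9 3 4))^4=(0 3 2)(4 9 5)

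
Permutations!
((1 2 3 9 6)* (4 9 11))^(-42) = ((1 2 3 11 4 9 6))^(-42) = (11)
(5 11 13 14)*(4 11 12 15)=(4 11 13 14 5 12 15)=[0, 1, 2, 3, 11, 12, 6, 7, 8, 9, 10, 13, 15, 14, 5, 4]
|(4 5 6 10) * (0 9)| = 4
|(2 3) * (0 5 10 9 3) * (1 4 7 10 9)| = 20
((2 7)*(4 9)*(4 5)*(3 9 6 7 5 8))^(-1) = ((2 5 4 6 7)(3 9 8))^(-1) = (2 7 6 4 5)(3 8 9)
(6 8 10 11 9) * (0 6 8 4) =(0 6 4)(8 10 11 9) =[6, 1, 2, 3, 0, 5, 4, 7, 10, 8, 11, 9]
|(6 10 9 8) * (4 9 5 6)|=|(4 9 8)(5 6 10)|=3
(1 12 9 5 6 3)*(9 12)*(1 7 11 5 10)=[0, 9, 2, 7, 4, 6, 3, 11, 8, 10, 1, 5, 12]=(12)(1 9 10)(3 7 11 5 6)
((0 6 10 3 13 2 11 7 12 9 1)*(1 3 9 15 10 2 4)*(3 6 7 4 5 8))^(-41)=((0 7 12 15 10 9 6 2 11 4 1)(3 13 5 8))^(-41)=(0 15 6 4 7 10 2 1 12 9 11)(3 8 5 13)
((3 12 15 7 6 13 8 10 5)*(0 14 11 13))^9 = (0 15 5 13)(3 8 14 7)(6 12 10 11)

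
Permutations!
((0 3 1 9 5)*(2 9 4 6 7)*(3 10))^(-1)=(0 5 9 2 7 6 4 1 3 10)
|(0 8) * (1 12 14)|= 6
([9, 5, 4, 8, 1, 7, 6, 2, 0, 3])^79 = (0 8 3 9)(1 4 2 7 5)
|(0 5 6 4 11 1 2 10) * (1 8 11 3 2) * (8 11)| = 7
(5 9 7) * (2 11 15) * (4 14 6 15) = [0, 1, 11, 3, 14, 9, 15, 5, 8, 7, 10, 4, 12, 13, 6, 2] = (2 11 4 14 6 15)(5 9 7)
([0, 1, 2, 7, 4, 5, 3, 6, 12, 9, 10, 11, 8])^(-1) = [0, 1, 2, 6, 4, 5, 7, 3, 12, 9, 10, 11, 8]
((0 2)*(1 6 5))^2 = ((0 2)(1 6 5))^2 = (1 5 6)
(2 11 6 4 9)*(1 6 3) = (1 6 4 9 2 11 3) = [0, 6, 11, 1, 9, 5, 4, 7, 8, 2, 10, 3]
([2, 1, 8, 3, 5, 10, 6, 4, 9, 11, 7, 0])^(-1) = (0 11 9 8 2)(4 7 10 5)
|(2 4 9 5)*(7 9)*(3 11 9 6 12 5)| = |(2 4 7 6 12 5)(3 11 9)| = 6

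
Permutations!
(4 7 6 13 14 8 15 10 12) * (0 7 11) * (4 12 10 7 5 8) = [5, 1, 2, 3, 11, 8, 13, 6, 15, 9, 10, 0, 12, 14, 4, 7] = (0 5 8 15 7 6 13 14 4 11)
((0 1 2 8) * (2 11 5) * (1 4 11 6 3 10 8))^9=((0 4 11 5 2 1 6 3 10 8))^9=(0 8 10 3 6 1 2 5 11 4)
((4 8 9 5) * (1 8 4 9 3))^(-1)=(1 3 8)(5 9)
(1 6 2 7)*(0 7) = [7, 6, 0, 3, 4, 5, 2, 1] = (0 7 1 6 2)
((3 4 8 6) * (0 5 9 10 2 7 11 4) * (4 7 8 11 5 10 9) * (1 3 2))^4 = (11)(2 8 6)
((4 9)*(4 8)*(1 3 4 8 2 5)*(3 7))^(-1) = (1 5 2 9 4 3 7)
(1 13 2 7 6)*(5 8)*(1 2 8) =(1 13 8 5)(2 7 6) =[0, 13, 7, 3, 4, 1, 2, 6, 5, 9, 10, 11, 12, 8]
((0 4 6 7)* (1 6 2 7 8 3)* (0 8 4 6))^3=(0 2 3 6 7 1 4 8)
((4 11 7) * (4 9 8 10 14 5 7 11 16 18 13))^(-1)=(4 13 18 16)(5 14 10 8 9 7)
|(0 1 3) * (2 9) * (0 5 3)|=|(0 1)(2 9)(3 5)|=2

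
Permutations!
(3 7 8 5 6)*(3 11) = (3 7 8 5 6 11) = [0, 1, 2, 7, 4, 6, 11, 8, 5, 9, 10, 3]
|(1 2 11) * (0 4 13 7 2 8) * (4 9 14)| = |(0 9 14 4 13 7 2 11 1 8)| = 10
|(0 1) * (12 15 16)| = |(0 1)(12 15 16)| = 6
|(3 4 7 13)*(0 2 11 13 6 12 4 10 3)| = 4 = |(0 2 11 13)(3 10)(4 7 6 12)|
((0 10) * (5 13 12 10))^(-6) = (0 10 12 13 5) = ((0 5 13 12 10))^(-6)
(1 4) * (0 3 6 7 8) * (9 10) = (0 3 6 7 8)(1 4)(9 10) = [3, 4, 2, 6, 1, 5, 7, 8, 0, 10, 9]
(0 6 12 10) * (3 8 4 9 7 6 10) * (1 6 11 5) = (0 10)(1 6 12 3 8 4 9 7 11 5) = [10, 6, 2, 8, 9, 1, 12, 11, 4, 7, 0, 5, 3]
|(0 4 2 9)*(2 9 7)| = 6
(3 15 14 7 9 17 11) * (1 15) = (1 15 14 7 9 17 11 3) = [0, 15, 2, 1, 4, 5, 6, 9, 8, 17, 10, 3, 12, 13, 7, 14, 16, 11]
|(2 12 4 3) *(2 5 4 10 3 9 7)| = 8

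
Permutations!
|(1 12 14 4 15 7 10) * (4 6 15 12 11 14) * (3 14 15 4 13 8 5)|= |(1 11 15 7 10)(3 14 6 4 12 13 8 5)|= 40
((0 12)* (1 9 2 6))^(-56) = ((0 12)(1 9 2 6))^(-56) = (12)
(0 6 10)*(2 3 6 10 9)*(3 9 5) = (0 10)(2 9)(3 6 5) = [10, 1, 9, 6, 4, 3, 5, 7, 8, 2, 0]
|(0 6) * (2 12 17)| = 6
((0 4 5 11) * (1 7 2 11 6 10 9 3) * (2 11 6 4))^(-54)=((0 2 6 10 9 3 1 7 11)(4 5))^(-54)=(11)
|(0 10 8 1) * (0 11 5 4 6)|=8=|(0 10 8 1 11 5 4 6)|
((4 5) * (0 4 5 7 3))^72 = (7)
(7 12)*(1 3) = [0, 3, 2, 1, 4, 5, 6, 12, 8, 9, 10, 11, 7] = (1 3)(7 12)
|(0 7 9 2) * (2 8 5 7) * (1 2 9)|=7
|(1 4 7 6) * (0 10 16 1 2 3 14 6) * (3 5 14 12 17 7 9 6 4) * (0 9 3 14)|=|(0 10 16 1 14 4 3 12 17 7 9 6 2 5)|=14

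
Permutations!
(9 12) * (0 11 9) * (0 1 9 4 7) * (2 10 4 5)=(0 11 5 2 10 4 7)(1 9 12)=[11, 9, 10, 3, 7, 2, 6, 0, 8, 12, 4, 5, 1]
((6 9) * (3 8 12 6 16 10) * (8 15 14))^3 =((3 15 14 8 12 6 9 16 10))^3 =(3 8 9)(6 10 14)(12 16 15)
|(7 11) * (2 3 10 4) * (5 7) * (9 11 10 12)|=9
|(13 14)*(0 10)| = 2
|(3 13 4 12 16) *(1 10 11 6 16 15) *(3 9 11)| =28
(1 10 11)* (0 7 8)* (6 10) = (0 7 8)(1 6 10 11) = [7, 6, 2, 3, 4, 5, 10, 8, 0, 9, 11, 1]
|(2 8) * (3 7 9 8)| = 5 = |(2 3 7 9 8)|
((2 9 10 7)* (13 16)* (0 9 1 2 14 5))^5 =((0 9 10 7 14 5)(1 2)(13 16))^5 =(0 5 14 7 10 9)(1 2)(13 16)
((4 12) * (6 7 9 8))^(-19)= ((4 12)(6 7 9 8))^(-19)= (4 12)(6 7 9 8)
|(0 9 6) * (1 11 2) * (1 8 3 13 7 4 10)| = 9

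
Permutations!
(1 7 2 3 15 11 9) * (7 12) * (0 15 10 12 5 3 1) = (0 15 11 9)(1 5 3 10 12 7 2) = [15, 5, 1, 10, 4, 3, 6, 2, 8, 0, 12, 9, 7, 13, 14, 11]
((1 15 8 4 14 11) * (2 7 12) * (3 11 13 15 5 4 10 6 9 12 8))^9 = (1 5 4 14 13 15 3 11)(2 8 6 12 7 10 9)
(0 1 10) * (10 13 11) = [1, 13, 2, 3, 4, 5, 6, 7, 8, 9, 0, 10, 12, 11] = (0 1 13 11 10)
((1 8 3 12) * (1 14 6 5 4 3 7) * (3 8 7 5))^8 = ((1 7)(3 12 14 6)(4 8 5))^8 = (14)(4 5 8)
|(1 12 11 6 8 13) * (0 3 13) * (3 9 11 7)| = |(0 9 11 6 8)(1 12 7 3 13)| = 5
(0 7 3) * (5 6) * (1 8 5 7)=(0 1 8 5 6 7 3)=[1, 8, 2, 0, 4, 6, 7, 3, 5]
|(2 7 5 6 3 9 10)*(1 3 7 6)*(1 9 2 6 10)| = 8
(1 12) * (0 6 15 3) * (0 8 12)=(0 6 15 3 8 12 1)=[6, 0, 2, 8, 4, 5, 15, 7, 12, 9, 10, 11, 1, 13, 14, 3]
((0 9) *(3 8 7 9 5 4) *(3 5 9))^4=((0 9)(3 8 7)(4 5))^4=(9)(3 8 7)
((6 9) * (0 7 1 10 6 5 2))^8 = (10)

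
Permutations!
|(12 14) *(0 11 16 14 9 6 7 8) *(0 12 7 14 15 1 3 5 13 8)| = 14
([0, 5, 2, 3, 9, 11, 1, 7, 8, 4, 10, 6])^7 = [0, 6, 2, 3, 9, 1, 11, 7, 8, 4, 10, 5]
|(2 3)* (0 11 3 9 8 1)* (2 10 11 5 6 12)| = 24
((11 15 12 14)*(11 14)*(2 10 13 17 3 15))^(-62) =((2 10 13 17 3 15 12 11))^(-62) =(2 13 3 12)(10 17 15 11)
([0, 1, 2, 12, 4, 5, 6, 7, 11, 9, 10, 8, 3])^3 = (3 12)(8 11)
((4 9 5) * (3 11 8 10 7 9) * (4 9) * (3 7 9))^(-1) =((3 11 8 10 9 5)(4 7))^(-1) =(3 5 9 10 8 11)(4 7)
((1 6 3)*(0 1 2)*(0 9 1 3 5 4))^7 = (0 4 5 6 1 9 2 3)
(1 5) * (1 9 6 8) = (1 5 9 6 8) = [0, 5, 2, 3, 4, 9, 8, 7, 1, 6]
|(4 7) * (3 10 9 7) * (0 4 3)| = 4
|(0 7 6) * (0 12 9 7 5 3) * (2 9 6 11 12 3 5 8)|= 9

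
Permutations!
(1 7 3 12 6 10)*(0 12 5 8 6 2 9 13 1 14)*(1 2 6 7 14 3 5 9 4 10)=(0 12 6 1 14)(2 4 10 3 9 13)(5 8 7)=[12, 14, 4, 9, 10, 8, 1, 5, 7, 13, 3, 11, 6, 2, 0]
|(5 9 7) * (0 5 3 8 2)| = |(0 5 9 7 3 8 2)| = 7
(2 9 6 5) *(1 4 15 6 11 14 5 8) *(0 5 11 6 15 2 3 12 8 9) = (15)(0 5 3 12 8 1 4 2)(6 9)(11 14) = [5, 4, 0, 12, 2, 3, 9, 7, 1, 6, 10, 14, 8, 13, 11, 15]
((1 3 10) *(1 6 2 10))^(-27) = (10)(1 3)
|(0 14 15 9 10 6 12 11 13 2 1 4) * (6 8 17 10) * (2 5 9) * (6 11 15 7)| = 36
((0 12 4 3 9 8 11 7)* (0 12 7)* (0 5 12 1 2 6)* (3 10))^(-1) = (0 6 2 1 7)(3 10 4 12 5 11 8 9)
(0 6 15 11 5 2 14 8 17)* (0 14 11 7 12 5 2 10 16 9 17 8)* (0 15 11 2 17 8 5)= [6, 1, 2, 3, 4, 10, 11, 12, 5, 8, 16, 17, 0, 13, 15, 7, 9, 14]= (0 6 11 17 14 15 7 12)(5 10 16 9 8)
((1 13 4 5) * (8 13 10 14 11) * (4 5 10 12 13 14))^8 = (8 11 14)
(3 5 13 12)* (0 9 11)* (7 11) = (0 9 7 11)(3 5 13 12) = [9, 1, 2, 5, 4, 13, 6, 11, 8, 7, 10, 0, 3, 12]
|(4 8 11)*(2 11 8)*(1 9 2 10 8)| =|(1 9 2 11 4 10 8)| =7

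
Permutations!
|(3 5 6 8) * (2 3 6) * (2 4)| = |(2 3 5 4)(6 8)| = 4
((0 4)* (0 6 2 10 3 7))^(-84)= (10)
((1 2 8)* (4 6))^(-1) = (1 8 2)(4 6)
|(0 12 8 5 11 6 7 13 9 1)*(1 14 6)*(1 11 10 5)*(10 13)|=28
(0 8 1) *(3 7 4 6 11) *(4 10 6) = (0 8 1)(3 7 10 6 11) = [8, 0, 2, 7, 4, 5, 11, 10, 1, 9, 6, 3]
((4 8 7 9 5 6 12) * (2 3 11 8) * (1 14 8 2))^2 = ((1 14 8 7 9 5 6 12 4)(2 3 11))^2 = (1 8 9 6 4 14 7 5 12)(2 11 3)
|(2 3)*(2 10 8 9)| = 5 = |(2 3 10 8 9)|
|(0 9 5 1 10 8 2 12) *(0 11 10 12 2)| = 8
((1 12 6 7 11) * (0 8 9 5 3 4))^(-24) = (1 12 6 7 11)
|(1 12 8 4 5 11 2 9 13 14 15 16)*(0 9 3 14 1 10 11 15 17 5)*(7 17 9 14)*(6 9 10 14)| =40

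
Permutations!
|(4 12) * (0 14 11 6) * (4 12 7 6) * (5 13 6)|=8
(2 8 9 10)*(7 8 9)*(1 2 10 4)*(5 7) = (10)(1 2 9 4)(5 7 8) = [0, 2, 9, 3, 1, 7, 6, 8, 5, 4, 10]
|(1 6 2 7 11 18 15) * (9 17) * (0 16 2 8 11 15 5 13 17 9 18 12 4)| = 44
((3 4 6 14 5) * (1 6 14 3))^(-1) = ((1 6 3 4 14 5))^(-1) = (1 5 14 4 3 6)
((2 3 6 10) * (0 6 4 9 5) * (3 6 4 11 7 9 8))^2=(0 8 11 9)(2 10 6)(3 7 5 4)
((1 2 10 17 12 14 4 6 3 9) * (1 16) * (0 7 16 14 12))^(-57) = (0 17 10 2 1 16 7)(3 4 9 6 14)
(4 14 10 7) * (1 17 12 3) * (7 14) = [0, 17, 2, 1, 7, 5, 6, 4, 8, 9, 14, 11, 3, 13, 10, 15, 16, 12] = (1 17 12 3)(4 7)(10 14)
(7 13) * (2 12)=(2 12)(7 13)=[0, 1, 12, 3, 4, 5, 6, 13, 8, 9, 10, 11, 2, 7]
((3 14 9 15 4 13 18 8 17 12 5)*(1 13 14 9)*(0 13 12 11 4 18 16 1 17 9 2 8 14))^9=(0 9 16 18 12 17 3 4 8 13 15 1 14 5 11 2)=((0 13 16 1 12 5 3 2 8 9 15 18 14 17 11 4))^9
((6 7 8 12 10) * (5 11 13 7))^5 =((5 11 13 7 8 12 10 6))^5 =(5 12 13 6 8 11 10 7)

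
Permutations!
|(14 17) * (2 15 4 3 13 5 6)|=|(2 15 4 3 13 5 6)(14 17)|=14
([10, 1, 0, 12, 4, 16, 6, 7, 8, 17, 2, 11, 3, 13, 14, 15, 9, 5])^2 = [2, 1, 10, 3, 4, 9, 6, 7, 8, 5, 0, 11, 12, 13, 14, 15, 17, 16]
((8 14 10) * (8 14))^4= (14)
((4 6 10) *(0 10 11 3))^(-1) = ((0 10 4 6 11 3))^(-1) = (0 3 11 6 4 10)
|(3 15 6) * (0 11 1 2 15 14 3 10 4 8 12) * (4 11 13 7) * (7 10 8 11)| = |(0 13 10 7 4 11 1 2 15 6 8 12)(3 14)| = 12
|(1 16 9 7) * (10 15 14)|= 12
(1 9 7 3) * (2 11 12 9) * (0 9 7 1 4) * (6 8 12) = [9, 2, 11, 4, 0, 5, 8, 3, 12, 1, 10, 6, 7] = (0 9 1 2 11 6 8 12 7 3 4)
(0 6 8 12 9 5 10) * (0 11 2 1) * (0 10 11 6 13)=(0 13)(1 10 6 8 12 9 5 11 2)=[13, 10, 1, 3, 4, 11, 8, 7, 12, 5, 6, 2, 9, 0]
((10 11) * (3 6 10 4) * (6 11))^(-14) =((3 11 4)(6 10))^(-14) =(3 11 4)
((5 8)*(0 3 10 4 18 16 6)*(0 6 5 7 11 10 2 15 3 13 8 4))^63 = (0 7)(4 5 16 18)(8 10)(11 13)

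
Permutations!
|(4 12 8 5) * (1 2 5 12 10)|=|(1 2 5 4 10)(8 12)|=10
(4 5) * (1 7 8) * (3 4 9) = (1 7 8)(3 4 5 9) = [0, 7, 2, 4, 5, 9, 6, 8, 1, 3]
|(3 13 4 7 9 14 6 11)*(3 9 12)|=|(3 13 4 7 12)(6 11 9 14)|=20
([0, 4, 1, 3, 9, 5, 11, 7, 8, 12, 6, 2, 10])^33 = [0, 4, 1, 3, 9, 5, 11, 7, 8, 12, 6, 2, 10]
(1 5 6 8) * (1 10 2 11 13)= (1 5 6 8 10 2 11 13)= [0, 5, 11, 3, 4, 6, 8, 7, 10, 9, 2, 13, 12, 1]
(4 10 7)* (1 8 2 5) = (1 8 2 5)(4 10 7) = [0, 8, 5, 3, 10, 1, 6, 4, 2, 9, 7]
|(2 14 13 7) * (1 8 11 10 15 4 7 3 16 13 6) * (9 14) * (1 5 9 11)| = 12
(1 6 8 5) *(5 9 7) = (1 6 8 9 7 5) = [0, 6, 2, 3, 4, 1, 8, 5, 9, 7]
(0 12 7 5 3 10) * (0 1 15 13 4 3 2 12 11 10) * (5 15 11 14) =(0 14 5 2 12 7 15 13 4 3)(1 11 10) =[14, 11, 12, 0, 3, 2, 6, 15, 8, 9, 1, 10, 7, 4, 5, 13]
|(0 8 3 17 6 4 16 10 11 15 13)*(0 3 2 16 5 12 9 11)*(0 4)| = |(0 8 2 16 10 4 5 12 9 11 15 13 3 17 6)| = 15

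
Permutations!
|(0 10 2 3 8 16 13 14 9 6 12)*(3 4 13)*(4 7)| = |(0 10 2 7 4 13 14 9 6 12)(3 8 16)| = 30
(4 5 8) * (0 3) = (0 3)(4 5 8) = [3, 1, 2, 0, 5, 8, 6, 7, 4]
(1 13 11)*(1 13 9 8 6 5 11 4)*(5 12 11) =[0, 9, 2, 3, 1, 5, 12, 7, 6, 8, 10, 13, 11, 4] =(1 9 8 6 12 11 13 4)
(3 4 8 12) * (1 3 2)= (1 3 4 8 12 2)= [0, 3, 1, 4, 8, 5, 6, 7, 12, 9, 10, 11, 2]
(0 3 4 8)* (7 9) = (0 3 4 8)(7 9) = [3, 1, 2, 4, 8, 5, 6, 9, 0, 7]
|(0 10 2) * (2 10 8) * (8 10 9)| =5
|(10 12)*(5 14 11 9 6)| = 10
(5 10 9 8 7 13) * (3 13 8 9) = (3 13 5 10)(7 8) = [0, 1, 2, 13, 4, 10, 6, 8, 7, 9, 3, 11, 12, 5]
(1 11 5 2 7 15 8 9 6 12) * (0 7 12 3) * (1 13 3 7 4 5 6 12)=(0 4 5 2 1 11 6 7 15 8 9 12 13 3)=[4, 11, 1, 0, 5, 2, 7, 15, 9, 12, 10, 6, 13, 3, 14, 8]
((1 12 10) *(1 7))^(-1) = (1 7 10 12)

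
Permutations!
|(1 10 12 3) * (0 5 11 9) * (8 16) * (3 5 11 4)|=|(0 11 9)(1 10 12 5 4 3)(8 16)|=6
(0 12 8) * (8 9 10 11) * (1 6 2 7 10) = (0 12 9 1 6 2 7 10 11 8) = [12, 6, 7, 3, 4, 5, 2, 10, 0, 1, 11, 8, 9]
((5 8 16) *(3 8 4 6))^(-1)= (3 6 4 5 16 8)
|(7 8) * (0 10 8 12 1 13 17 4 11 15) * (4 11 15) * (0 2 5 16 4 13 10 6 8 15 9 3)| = |(0 6 8 7 12 1 10 15 2 5 16 4 9 3)(11 13 17)| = 42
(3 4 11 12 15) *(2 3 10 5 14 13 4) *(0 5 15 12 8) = [5, 1, 3, 2, 11, 14, 6, 7, 0, 9, 15, 8, 12, 4, 13, 10] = (0 5 14 13 4 11 8)(2 3)(10 15)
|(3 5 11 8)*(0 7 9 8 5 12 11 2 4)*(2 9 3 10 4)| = |(0 7 3 12 11 5 9 8 10 4)| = 10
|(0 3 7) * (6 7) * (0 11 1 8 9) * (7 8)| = 15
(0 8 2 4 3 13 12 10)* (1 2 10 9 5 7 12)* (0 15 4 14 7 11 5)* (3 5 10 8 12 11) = (0 12 9)(1 2 14 7 11 10 15 4 5 3 13) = [12, 2, 14, 13, 5, 3, 6, 11, 8, 0, 15, 10, 9, 1, 7, 4]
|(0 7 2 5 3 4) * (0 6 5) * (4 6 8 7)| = |(0 4 8 7 2)(3 6 5)| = 15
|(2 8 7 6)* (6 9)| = 5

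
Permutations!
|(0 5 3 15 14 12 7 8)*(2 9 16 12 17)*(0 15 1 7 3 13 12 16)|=13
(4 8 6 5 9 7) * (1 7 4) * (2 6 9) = (1 7)(2 6 5)(4 8 9) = [0, 7, 6, 3, 8, 2, 5, 1, 9, 4]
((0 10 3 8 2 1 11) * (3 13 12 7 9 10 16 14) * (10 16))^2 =((0 10 13 12 7 9 16 14 3 8 2 1 11))^2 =(0 13 7 16 3 2 11 10 12 9 14 8 1)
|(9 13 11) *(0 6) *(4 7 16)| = 6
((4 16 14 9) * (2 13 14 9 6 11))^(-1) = ((2 13 14 6 11)(4 16 9))^(-1) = (2 11 6 14 13)(4 9 16)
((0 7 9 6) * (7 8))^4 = ((0 8 7 9 6))^4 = (0 6 9 7 8)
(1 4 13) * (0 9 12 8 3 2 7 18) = (0 9 12 8 3 2 7 18)(1 4 13) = [9, 4, 7, 2, 13, 5, 6, 18, 3, 12, 10, 11, 8, 1, 14, 15, 16, 17, 0]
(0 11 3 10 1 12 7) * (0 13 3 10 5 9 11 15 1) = (0 15 1 12 7 13 3 5 9 11 10) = [15, 12, 2, 5, 4, 9, 6, 13, 8, 11, 0, 10, 7, 3, 14, 1]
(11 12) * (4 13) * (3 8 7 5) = [0, 1, 2, 8, 13, 3, 6, 5, 7, 9, 10, 12, 11, 4] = (3 8 7 5)(4 13)(11 12)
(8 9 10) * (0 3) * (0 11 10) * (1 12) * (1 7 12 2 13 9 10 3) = (0 1 2 13 9)(3 11)(7 12)(8 10) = [1, 2, 13, 11, 4, 5, 6, 12, 10, 0, 8, 3, 7, 9]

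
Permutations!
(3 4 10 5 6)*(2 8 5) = [0, 1, 8, 4, 10, 6, 3, 7, 5, 9, 2] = (2 8 5 6 3 4 10)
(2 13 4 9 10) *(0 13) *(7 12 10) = [13, 1, 0, 3, 9, 5, 6, 12, 8, 7, 2, 11, 10, 4] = (0 13 4 9 7 12 10 2)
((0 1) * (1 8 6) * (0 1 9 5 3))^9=((0 8 6 9 5 3))^9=(0 9)(3 6)(5 8)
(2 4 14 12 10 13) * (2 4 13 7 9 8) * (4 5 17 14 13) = [0, 1, 4, 3, 13, 17, 6, 9, 2, 8, 7, 11, 10, 5, 12, 15, 16, 14] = (2 4 13 5 17 14 12 10 7 9 8)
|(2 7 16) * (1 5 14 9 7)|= |(1 5 14 9 7 16 2)|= 7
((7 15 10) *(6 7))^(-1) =(6 10 15 7)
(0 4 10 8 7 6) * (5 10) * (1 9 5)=[4, 9, 2, 3, 1, 10, 0, 6, 7, 5, 8]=(0 4 1 9 5 10 8 7 6)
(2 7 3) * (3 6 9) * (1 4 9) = (1 4 9 3 2 7 6) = [0, 4, 7, 2, 9, 5, 1, 6, 8, 3]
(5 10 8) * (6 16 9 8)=[0, 1, 2, 3, 4, 10, 16, 7, 5, 8, 6, 11, 12, 13, 14, 15, 9]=(5 10 6 16 9 8)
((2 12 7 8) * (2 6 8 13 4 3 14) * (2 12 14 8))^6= (2 3 7)(4 12 6)(8 13 14)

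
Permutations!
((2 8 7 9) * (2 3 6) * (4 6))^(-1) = ((2 8 7 9 3 4 6))^(-1) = (2 6 4 3 9 7 8)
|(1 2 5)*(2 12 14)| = 5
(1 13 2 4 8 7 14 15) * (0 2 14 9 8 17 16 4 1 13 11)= [2, 11, 1, 3, 17, 5, 6, 9, 7, 8, 10, 0, 12, 14, 15, 13, 4, 16]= (0 2 1 11)(4 17 16)(7 9 8)(13 14 15)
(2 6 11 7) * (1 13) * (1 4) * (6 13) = (1 6 11 7 2 13 4) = [0, 6, 13, 3, 1, 5, 11, 2, 8, 9, 10, 7, 12, 4]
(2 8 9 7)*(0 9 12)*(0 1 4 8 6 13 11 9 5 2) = (0 5 2 6 13 11 9 7)(1 4 8 12) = [5, 4, 6, 3, 8, 2, 13, 0, 12, 7, 10, 9, 1, 11]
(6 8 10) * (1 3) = (1 3)(6 8 10) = [0, 3, 2, 1, 4, 5, 8, 7, 10, 9, 6]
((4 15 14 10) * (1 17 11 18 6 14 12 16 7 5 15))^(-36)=(1 6)(4 18)(5 7 16 12 15)(10 11)(14 17)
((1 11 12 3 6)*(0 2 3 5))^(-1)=((0 2 3 6 1 11 12 5))^(-1)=(0 5 12 11 1 6 3 2)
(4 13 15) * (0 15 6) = (0 15 4 13 6) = [15, 1, 2, 3, 13, 5, 0, 7, 8, 9, 10, 11, 12, 6, 14, 4]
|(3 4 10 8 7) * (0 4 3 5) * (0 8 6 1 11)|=6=|(0 4 10 6 1 11)(5 8 7)|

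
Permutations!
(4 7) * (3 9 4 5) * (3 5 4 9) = (9)(4 7) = [0, 1, 2, 3, 7, 5, 6, 4, 8, 9]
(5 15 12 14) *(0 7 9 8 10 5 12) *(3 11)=(0 7 9 8 10 5 15)(3 11)(12 14)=[7, 1, 2, 11, 4, 15, 6, 9, 10, 8, 5, 3, 14, 13, 12, 0]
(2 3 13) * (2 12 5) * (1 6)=(1 6)(2 3 13 12 5)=[0, 6, 3, 13, 4, 2, 1, 7, 8, 9, 10, 11, 5, 12]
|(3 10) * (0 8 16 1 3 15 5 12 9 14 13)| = |(0 8 16 1 3 10 15 5 12 9 14 13)| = 12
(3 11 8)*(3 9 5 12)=(3 11 8 9 5 12)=[0, 1, 2, 11, 4, 12, 6, 7, 9, 5, 10, 8, 3]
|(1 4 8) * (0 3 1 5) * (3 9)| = |(0 9 3 1 4 8 5)| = 7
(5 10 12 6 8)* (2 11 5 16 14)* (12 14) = (2 11 5 10 14)(6 8 16 12) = [0, 1, 11, 3, 4, 10, 8, 7, 16, 9, 14, 5, 6, 13, 2, 15, 12]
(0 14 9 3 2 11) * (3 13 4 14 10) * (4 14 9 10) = (0 4 9 13 14 10 3 2 11) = [4, 1, 11, 2, 9, 5, 6, 7, 8, 13, 3, 0, 12, 14, 10]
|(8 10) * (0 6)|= |(0 6)(8 10)|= 2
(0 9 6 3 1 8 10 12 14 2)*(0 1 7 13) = (0 9 6 3 7 13)(1 8 10 12 14 2) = [9, 8, 1, 7, 4, 5, 3, 13, 10, 6, 12, 11, 14, 0, 2]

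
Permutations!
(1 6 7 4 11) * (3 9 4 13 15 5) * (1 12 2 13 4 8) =(1 6 7 4 11 12 2 13 15 5 3 9 8) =[0, 6, 13, 9, 11, 3, 7, 4, 1, 8, 10, 12, 2, 15, 14, 5]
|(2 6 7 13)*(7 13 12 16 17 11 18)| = 6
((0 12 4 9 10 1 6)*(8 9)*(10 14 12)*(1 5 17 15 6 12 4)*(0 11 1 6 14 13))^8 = ((0 10 5 17 15 14 4 8 9 13)(1 12 6 11))^8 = (0 9 4 15 5)(8 14 17 10 13)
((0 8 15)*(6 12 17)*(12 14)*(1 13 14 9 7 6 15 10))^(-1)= ((0 8 10 1 13 14 12 17 15)(6 9 7))^(-1)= (0 15 17 12 14 13 1 10 8)(6 7 9)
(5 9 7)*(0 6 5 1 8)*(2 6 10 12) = (0 10 12 2 6 5 9 7 1 8) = [10, 8, 6, 3, 4, 9, 5, 1, 0, 7, 12, 11, 2]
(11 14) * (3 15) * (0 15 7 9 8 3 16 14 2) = (0 15 16 14 11 2)(3 7 9 8) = [15, 1, 0, 7, 4, 5, 6, 9, 3, 8, 10, 2, 12, 13, 11, 16, 14]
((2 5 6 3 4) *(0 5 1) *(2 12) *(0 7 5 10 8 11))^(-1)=((0 10 8 11)(1 7 5 6 3 4 12 2))^(-1)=(0 11 8 10)(1 2 12 4 3 6 5 7)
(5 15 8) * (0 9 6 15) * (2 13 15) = (0 9 6 2 13 15 8 5) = [9, 1, 13, 3, 4, 0, 2, 7, 5, 6, 10, 11, 12, 15, 14, 8]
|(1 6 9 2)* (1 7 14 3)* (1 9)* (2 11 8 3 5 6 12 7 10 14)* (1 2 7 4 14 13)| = 36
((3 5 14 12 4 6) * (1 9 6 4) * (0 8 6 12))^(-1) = (0 14 5 3 6 8)(1 12 9)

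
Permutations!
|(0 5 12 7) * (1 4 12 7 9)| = 12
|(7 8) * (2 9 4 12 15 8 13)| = |(2 9 4 12 15 8 7 13)| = 8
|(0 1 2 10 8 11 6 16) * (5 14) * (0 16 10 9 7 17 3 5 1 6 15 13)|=|(0 6 10 8 11 15 13)(1 2 9 7 17 3 5 14)|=56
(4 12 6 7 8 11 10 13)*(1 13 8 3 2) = (1 13 4 12 6 7 3 2)(8 11 10) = [0, 13, 1, 2, 12, 5, 7, 3, 11, 9, 8, 10, 6, 4]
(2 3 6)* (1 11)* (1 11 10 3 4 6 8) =[0, 10, 4, 8, 6, 5, 2, 7, 1, 9, 3, 11] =(11)(1 10 3 8)(2 4 6)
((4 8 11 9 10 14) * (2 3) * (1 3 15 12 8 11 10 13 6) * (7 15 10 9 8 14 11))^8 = (1 6 13 9 8 11 10 2 3)(4 12 7 14 15)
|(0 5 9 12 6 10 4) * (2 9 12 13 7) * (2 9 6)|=|(0 5 12 2 6 10 4)(7 9 13)|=21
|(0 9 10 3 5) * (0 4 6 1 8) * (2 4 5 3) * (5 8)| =9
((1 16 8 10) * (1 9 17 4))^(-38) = (1 9 16 17 8 4 10)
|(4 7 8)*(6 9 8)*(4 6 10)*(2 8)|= 12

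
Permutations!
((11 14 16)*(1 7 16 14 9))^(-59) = ((1 7 16 11 9))^(-59) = (1 7 16 11 9)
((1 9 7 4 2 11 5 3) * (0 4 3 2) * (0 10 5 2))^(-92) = ((0 4 10 5)(1 9 7 3)(2 11))^(-92) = (11)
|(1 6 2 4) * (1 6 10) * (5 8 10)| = 12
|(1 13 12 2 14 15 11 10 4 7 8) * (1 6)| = |(1 13 12 2 14 15 11 10 4 7 8 6)| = 12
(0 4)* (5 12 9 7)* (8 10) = (0 4)(5 12 9 7)(8 10) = [4, 1, 2, 3, 0, 12, 6, 5, 10, 7, 8, 11, 9]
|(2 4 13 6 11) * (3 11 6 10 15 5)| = 8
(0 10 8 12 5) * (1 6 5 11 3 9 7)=(0 10 8 12 11 3 9 7 1 6 5)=[10, 6, 2, 9, 4, 0, 5, 1, 12, 7, 8, 3, 11]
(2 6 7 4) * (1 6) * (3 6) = [0, 3, 1, 6, 2, 5, 7, 4] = (1 3 6 7 4 2)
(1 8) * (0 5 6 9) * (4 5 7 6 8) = (0 7 6 9)(1 4 5 8) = [7, 4, 2, 3, 5, 8, 9, 6, 1, 0]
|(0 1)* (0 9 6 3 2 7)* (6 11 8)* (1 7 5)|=|(0 7)(1 9 11 8 6 3 2 5)|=8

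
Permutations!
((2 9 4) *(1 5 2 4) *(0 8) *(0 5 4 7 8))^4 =((1 4 7 8 5 2 9))^4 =(1 5 4 2 7 9 8)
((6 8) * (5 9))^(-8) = ((5 9)(6 8))^(-8) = (9)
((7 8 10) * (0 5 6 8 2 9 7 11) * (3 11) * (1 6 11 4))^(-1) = (0 11 5)(1 4 3 10 8 6)(2 7 9)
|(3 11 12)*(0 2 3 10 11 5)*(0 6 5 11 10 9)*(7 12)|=14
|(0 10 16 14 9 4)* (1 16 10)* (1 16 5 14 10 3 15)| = 10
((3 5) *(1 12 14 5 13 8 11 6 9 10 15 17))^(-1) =(1 17 15 10 9 6 11 8 13 3 5 14 12)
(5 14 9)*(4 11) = [0, 1, 2, 3, 11, 14, 6, 7, 8, 5, 10, 4, 12, 13, 9] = (4 11)(5 14 9)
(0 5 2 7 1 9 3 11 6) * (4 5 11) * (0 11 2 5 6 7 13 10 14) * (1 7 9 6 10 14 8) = [2, 6, 13, 4, 10, 5, 11, 7, 1, 3, 8, 9, 12, 14, 0] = (0 2 13 14)(1 6 11 9 3 4 10 8)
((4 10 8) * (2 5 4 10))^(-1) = ((2 5 4)(8 10))^(-1) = (2 4 5)(8 10)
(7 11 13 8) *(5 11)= (5 11 13 8 7)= [0, 1, 2, 3, 4, 11, 6, 5, 7, 9, 10, 13, 12, 8]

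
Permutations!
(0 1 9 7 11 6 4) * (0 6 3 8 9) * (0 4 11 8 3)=(0 1 4 6 11)(7 8 9)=[1, 4, 2, 3, 6, 5, 11, 8, 9, 7, 10, 0]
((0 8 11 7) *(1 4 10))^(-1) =(0 7 11 8)(1 10 4)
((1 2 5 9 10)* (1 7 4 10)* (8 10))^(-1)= ((1 2 5 9)(4 8 10 7))^(-1)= (1 9 5 2)(4 7 10 8)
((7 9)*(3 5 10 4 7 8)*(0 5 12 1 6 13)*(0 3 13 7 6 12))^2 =((0 5 10 4 6 7 9 8 13 3)(1 12))^2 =(0 10 6 9 13)(3 5 4 7 8)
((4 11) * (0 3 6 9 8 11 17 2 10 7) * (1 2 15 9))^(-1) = (0 7 10 2 1 6 3)(4 11 8 9 15 17)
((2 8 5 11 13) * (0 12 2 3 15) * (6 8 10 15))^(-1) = (0 15 10 2 12)(3 13 11 5 8 6)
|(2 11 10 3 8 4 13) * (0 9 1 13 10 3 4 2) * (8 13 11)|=6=|(0 9 1 11 3 13)(2 8)(4 10)|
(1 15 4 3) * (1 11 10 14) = (1 15 4 3 11 10 14) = [0, 15, 2, 11, 3, 5, 6, 7, 8, 9, 14, 10, 12, 13, 1, 4]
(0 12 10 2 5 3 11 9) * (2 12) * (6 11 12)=(0 2 5 3 12 10 6 11 9)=[2, 1, 5, 12, 4, 3, 11, 7, 8, 0, 6, 9, 10]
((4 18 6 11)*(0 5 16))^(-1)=(0 16 5)(4 11 6 18)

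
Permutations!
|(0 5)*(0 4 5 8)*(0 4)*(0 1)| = 5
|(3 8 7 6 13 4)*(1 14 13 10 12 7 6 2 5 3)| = |(1 14 13 4)(2 5 3 8 6 10 12 7)| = 8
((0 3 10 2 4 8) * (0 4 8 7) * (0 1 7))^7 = ((0 3 10 2 8 4)(1 7))^7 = (0 3 10 2 8 4)(1 7)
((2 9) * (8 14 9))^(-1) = ((2 8 14 9))^(-1) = (2 9 14 8)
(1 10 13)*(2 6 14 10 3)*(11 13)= [0, 3, 6, 2, 4, 5, 14, 7, 8, 9, 11, 13, 12, 1, 10]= (1 3 2 6 14 10 11 13)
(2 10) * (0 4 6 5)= [4, 1, 10, 3, 6, 0, 5, 7, 8, 9, 2]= (0 4 6 5)(2 10)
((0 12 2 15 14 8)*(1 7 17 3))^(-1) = (0 8 14 15 2 12)(1 3 17 7)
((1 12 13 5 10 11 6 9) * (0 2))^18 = ((0 2)(1 12 13 5 10 11 6 9))^18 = (1 13 10 6)(5 11 9 12)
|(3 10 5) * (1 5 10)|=3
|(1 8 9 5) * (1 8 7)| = |(1 7)(5 8 9)| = 6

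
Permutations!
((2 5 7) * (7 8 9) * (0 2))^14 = (0 5 9)(2 8 7)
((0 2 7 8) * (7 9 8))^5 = ((0 2 9 8))^5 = (0 2 9 8)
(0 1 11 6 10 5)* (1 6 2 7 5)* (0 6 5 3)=(0 5 6 10 1 11 2 7 3)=[5, 11, 7, 0, 4, 6, 10, 3, 8, 9, 1, 2]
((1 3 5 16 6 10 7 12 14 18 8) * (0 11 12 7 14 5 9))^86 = (0 18 5 3 10 11 8 16 9 14 12 1 6)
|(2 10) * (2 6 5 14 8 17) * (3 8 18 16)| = 10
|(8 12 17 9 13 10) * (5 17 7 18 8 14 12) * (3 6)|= 10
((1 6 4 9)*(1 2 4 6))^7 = ((2 4 9))^7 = (2 4 9)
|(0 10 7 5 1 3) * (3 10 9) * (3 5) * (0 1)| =|(0 9 5)(1 10 7 3)| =12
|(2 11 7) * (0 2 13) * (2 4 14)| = |(0 4 14 2 11 7 13)| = 7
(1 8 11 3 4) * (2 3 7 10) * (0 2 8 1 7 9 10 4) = (0 2 3)(4 7)(8 11 9 10) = [2, 1, 3, 0, 7, 5, 6, 4, 11, 10, 8, 9]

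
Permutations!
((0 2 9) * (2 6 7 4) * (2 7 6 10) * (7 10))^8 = (0 4 2)(7 10 9)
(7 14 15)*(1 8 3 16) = (1 8 3 16)(7 14 15) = [0, 8, 2, 16, 4, 5, 6, 14, 3, 9, 10, 11, 12, 13, 15, 7, 1]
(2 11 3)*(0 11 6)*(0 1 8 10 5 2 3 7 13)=(0 11 7 13)(1 8 10 5 2 6)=[11, 8, 6, 3, 4, 2, 1, 13, 10, 9, 5, 7, 12, 0]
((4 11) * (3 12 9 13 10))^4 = (3 10 13 9 12)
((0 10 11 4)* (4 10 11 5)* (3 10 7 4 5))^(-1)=(0 4 7 11)(3 10)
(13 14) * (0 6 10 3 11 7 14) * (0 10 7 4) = (0 6 7 14 13 10 3 11 4) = [6, 1, 2, 11, 0, 5, 7, 14, 8, 9, 3, 4, 12, 10, 13]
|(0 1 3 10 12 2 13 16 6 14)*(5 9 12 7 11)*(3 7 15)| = |(0 1 7 11 5 9 12 2 13 16 6 14)(3 10 15)| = 12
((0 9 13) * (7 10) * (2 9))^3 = (0 13 9 2)(7 10)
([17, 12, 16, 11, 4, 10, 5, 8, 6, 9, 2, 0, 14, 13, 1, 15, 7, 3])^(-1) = [11, 14, 10, 17, 4, 6, 8, 16, 7, 9, 5, 3, 1, 13, 12, 15, 2, 0]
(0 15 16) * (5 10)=[15, 1, 2, 3, 4, 10, 6, 7, 8, 9, 5, 11, 12, 13, 14, 16, 0]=(0 15 16)(5 10)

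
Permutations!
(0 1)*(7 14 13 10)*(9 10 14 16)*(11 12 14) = [1, 0, 2, 3, 4, 5, 6, 16, 8, 10, 7, 12, 14, 11, 13, 15, 9] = (0 1)(7 16 9 10)(11 12 14 13)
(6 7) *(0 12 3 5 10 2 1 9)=(0 12 3 5 10 2 1 9)(6 7)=[12, 9, 1, 5, 4, 10, 7, 6, 8, 0, 2, 11, 3]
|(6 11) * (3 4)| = 2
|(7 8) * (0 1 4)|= 6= |(0 1 4)(7 8)|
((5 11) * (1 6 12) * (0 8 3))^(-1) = ((0 8 3)(1 6 12)(5 11))^(-1) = (0 3 8)(1 12 6)(5 11)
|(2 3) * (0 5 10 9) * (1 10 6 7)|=|(0 5 6 7 1 10 9)(2 3)|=14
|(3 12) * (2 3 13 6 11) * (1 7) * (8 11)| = 14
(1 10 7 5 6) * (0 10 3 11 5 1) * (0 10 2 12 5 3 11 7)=(0 2 12 5 6 10)(1 11 3 7)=[2, 11, 12, 7, 4, 6, 10, 1, 8, 9, 0, 3, 5]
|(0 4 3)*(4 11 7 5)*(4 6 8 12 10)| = |(0 11 7 5 6 8 12 10 4 3)| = 10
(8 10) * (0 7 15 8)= (0 7 15 8 10)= [7, 1, 2, 3, 4, 5, 6, 15, 10, 9, 0, 11, 12, 13, 14, 8]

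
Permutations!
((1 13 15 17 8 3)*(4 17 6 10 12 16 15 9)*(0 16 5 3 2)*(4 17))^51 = ((0 16 15 6 10 12 5 3 1 13 9 17 8 2))^51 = (0 13 10 2 1 6 8 3 15 17 5 16 9 12)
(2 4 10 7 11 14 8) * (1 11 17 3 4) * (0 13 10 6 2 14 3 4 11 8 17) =(0 13 10 7)(1 8 14 17 4 6 2)(3 11) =[13, 8, 1, 11, 6, 5, 2, 0, 14, 9, 7, 3, 12, 10, 17, 15, 16, 4]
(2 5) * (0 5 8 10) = (0 5 2 8 10) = [5, 1, 8, 3, 4, 2, 6, 7, 10, 9, 0]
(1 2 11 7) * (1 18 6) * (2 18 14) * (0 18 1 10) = [18, 1, 11, 3, 4, 5, 10, 14, 8, 9, 0, 7, 12, 13, 2, 15, 16, 17, 6] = (0 18 6 10)(2 11 7 14)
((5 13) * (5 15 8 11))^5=(15)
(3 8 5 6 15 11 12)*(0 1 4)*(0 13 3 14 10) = (0 1 4 13 3 8 5 6 15 11 12 14 10) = [1, 4, 2, 8, 13, 6, 15, 7, 5, 9, 0, 12, 14, 3, 10, 11]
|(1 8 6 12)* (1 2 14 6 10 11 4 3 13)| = 28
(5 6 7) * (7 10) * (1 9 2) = (1 9 2)(5 6 10 7) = [0, 9, 1, 3, 4, 6, 10, 5, 8, 2, 7]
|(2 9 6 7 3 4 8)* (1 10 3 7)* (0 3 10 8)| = 15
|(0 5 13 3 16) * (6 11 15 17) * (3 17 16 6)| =|(0 5 13 17 3 6 11 15 16)| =9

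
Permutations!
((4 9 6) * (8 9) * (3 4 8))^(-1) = ((3 4)(6 8 9))^(-1) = (3 4)(6 9 8)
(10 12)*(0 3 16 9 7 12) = (0 3 16 9 7 12 10) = [3, 1, 2, 16, 4, 5, 6, 12, 8, 7, 0, 11, 10, 13, 14, 15, 9]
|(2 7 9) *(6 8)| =|(2 7 9)(6 8)| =6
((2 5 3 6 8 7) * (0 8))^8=(0 8 7 2 5 3 6)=((0 8 7 2 5 3 6))^8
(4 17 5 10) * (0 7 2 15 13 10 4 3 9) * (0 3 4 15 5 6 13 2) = (0 7)(2 5 15)(3 9)(4 17 6 13 10) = [7, 1, 5, 9, 17, 15, 13, 0, 8, 3, 4, 11, 12, 10, 14, 2, 16, 6]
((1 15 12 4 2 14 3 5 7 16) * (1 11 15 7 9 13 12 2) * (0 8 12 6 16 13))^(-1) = ((0 8 12 4 1 7 13 6 16 11 15 2 14 3 5 9))^(-1) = (0 9 5 3 14 2 15 11 16 6 13 7 1 4 12 8)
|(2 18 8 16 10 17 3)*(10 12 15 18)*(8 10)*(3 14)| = |(2 8 16 12 15 18 10 17 14 3)| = 10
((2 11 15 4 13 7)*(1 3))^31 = ((1 3)(2 11 15 4 13 7))^31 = (1 3)(2 11 15 4 13 7)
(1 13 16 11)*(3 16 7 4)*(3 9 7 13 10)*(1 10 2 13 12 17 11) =(1 2 13 12 17 11 10 3 16)(4 9 7) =[0, 2, 13, 16, 9, 5, 6, 4, 8, 7, 3, 10, 17, 12, 14, 15, 1, 11]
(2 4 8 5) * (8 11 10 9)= (2 4 11 10 9 8 5)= [0, 1, 4, 3, 11, 2, 6, 7, 5, 8, 9, 10]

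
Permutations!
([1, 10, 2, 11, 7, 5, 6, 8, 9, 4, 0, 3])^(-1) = (0 10 1)(3 11)(4 9 8 7)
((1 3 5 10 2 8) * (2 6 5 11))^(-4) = ((1 3 11 2 8)(5 10 6))^(-4) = (1 3 11 2 8)(5 6 10)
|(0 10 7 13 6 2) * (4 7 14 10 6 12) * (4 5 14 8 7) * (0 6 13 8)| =|(0 13 12 5 14 10)(2 6)(7 8)| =6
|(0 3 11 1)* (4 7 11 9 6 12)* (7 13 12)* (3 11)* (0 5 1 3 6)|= |(0 11 3 9)(1 5)(4 13 12)(6 7)|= 12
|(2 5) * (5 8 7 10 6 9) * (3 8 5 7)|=4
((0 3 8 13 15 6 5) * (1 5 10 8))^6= ((0 3 1 5)(6 10 8 13 15))^6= (0 1)(3 5)(6 10 8 13 15)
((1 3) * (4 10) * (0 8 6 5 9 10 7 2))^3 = ((0 8 6 5 9 10 4 7 2)(1 3))^3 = (0 5 4)(1 3)(2 6 10)(7 8 9)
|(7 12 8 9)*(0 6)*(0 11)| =12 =|(0 6 11)(7 12 8 9)|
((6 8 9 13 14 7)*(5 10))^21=((5 10)(6 8 9 13 14 7))^21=(5 10)(6 13)(7 9)(8 14)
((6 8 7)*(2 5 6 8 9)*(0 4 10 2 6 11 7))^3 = (0 2 7 4 5 8 10 11)(6 9)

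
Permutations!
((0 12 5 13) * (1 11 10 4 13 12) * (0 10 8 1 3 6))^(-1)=((0 3 6)(1 11 8)(4 13 10)(5 12))^(-1)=(0 6 3)(1 8 11)(4 10 13)(5 12)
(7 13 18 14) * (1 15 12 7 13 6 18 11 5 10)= [0, 15, 2, 3, 4, 10, 18, 6, 8, 9, 1, 5, 7, 11, 13, 12, 16, 17, 14]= (1 15 12 7 6 18 14 13 11 5 10)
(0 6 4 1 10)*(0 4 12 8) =(0 6 12 8)(1 10 4) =[6, 10, 2, 3, 1, 5, 12, 7, 0, 9, 4, 11, 8]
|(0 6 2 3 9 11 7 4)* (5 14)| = |(0 6 2 3 9 11 7 4)(5 14)| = 8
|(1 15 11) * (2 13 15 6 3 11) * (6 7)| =|(1 7 6 3 11)(2 13 15)| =15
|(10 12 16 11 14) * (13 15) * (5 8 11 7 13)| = 10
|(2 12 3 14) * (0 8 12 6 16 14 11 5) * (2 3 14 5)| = 10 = |(0 8 12 14 3 11 2 6 16 5)|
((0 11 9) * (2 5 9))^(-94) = ((0 11 2 5 9))^(-94) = (0 11 2 5 9)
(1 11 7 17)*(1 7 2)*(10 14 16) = (1 11 2)(7 17)(10 14 16) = [0, 11, 1, 3, 4, 5, 6, 17, 8, 9, 14, 2, 12, 13, 16, 15, 10, 7]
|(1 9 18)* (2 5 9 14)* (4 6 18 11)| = |(1 14 2 5 9 11 4 6 18)| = 9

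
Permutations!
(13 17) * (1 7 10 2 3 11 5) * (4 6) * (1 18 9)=(1 7 10 2 3 11 5 18 9)(4 6)(13 17)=[0, 7, 3, 11, 6, 18, 4, 10, 8, 1, 2, 5, 12, 17, 14, 15, 16, 13, 9]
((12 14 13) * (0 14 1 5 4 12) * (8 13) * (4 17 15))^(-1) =(0 13 8 14)(1 12 4 15 17 5)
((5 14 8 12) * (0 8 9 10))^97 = (0 10 9 14 5 12 8)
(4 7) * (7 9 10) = (4 9 10 7) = [0, 1, 2, 3, 9, 5, 6, 4, 8, 10, 7]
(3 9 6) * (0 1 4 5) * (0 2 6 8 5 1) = [0, 4, 6, 9, 1, 2, 3, 7, 5, 8] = (1 4)(2 6 3 9 8 5)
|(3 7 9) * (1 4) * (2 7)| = 4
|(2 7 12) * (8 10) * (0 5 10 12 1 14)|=|(0 5 10 8 12 2 7 1 14)|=9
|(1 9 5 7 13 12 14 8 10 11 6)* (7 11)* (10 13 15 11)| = |(1 9 5 10 7 15 11 6)(8 13 12 14)| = 8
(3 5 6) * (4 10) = (3 5 6)(4 10) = [0, 1, 2, 5, 10, 6, 3, 7, 8, 9, 4]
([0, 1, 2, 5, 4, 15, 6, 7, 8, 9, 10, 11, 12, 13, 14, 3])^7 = [0, 1, 2, 5, 4, 15, 6, 7, 8, 9, 10, 11, 12, 13, 14, 3]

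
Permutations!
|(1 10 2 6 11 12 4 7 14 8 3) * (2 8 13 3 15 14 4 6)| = 42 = |(1 10 8 15 14 13 3)(4 7)(6 11 12)|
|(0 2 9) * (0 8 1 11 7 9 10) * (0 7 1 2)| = |(1 11)(2 10 7 9 8)| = 10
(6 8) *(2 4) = (2 4)(6 8) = [0, 1, 4, 3, 2, 5, 8, 7, 6]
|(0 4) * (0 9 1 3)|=5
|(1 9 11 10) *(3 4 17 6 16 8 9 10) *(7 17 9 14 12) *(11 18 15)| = |(1 10)(3 4 9 18 15 11)(6 16 8 14 12 7 17)| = 42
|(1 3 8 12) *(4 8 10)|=6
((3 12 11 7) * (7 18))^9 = (3 7 18 11 12)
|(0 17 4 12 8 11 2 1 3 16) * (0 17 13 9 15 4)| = |(0 13 9 15 4 12 8 11 2 1 3 16 17)| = 13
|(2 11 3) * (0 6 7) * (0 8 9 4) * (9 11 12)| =|(0 6 7 8 11 3 2 12 9 4)| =10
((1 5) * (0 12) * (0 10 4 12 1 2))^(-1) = (0 2 5 1)(4 10 12)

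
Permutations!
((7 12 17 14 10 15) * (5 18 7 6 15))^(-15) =(5 10 14 17 12 7 18)(6 15)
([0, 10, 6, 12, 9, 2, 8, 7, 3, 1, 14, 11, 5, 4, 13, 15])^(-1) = (15)(1 9 4 13 14 10)(2 5 12 3 8 6)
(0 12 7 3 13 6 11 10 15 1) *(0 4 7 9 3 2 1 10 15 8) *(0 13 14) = (0 12 9 3 14)(1 4 7 2)(6 11 15 10 8 13) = [12, 4, 1, 14, 7, 5, 11, 2, 13, 3, 8, 15, 9, 6, 0, 10]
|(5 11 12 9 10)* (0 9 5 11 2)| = 7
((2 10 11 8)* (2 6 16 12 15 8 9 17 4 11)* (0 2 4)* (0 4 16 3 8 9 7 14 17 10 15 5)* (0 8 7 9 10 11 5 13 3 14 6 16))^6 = ((0 2 15 10)(3 7 6 14 17 4 5 8 16 12 13)(9 11))^6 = (0 15)(2 10)(3 5 7 8 6 16 14 12 17 13 4)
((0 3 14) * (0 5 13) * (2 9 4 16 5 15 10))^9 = (0 5 4 2 15 3 13 16 9 10 14)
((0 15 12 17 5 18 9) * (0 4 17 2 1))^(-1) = (0 1 2 12 15)(4 9 18 5 17)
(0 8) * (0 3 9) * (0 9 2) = (9)(0 8 3 2) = [8, 1, 0, 2, 4, 5, 6, 7, 3, 9]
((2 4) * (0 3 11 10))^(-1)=((0 3 11 10)(2 4))^(-1)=(0 10 11 3)(2 4)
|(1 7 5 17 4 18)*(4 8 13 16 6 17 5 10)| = |(1 7 10 4 18)(6 17 8 13 16)| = 5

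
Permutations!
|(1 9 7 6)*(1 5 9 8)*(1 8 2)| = 4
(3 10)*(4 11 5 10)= (3 4 11 5 10)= [0, 1, 2, 4, 11, 10, 6, 7, 8, 9, 3, 5]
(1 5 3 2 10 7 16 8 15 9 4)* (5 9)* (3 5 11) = (1 9 4)(2 10 7 16 8 15 11 3) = [0, 9, 10, 2, 1, 5, 6, 16, 15, 4, 7, 3, 12, 13, 14, 11, 8]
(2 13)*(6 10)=(2 13)(6 10)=[0, 1, 13, 3, 4, 5, 10, 7, 8, 9, 6, 11, 12, 2]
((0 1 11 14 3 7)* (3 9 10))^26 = (0 11 9 3)(1 14 10 7)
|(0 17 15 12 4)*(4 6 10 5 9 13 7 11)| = 12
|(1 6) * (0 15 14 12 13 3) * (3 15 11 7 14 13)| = 6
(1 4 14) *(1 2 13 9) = (1 4 14 2 13 9) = [0, 4, 13, 3, 14, 5, 6, 7, 8, 1, 10, 11, 12, 9, 2]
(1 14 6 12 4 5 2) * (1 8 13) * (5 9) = (1 14 6 12 4 9 5 2 8 13) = [0, 14, 8, 3, 9, 2, 12, 7, 13, 5, 10, 11, 4, 1, 6]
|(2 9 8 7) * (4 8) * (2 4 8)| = |(2 9 8 7 4)| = 5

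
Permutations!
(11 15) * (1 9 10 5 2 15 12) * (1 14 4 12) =[0, 9, 15, 3, 12, 2, 6, 7, 8, 10, 5, 1, 14, 13, 4, 11] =(1 9 10 5 2 15 11)(4 12 14)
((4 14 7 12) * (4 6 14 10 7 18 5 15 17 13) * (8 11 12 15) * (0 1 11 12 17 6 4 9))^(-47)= (0 1 11 17 13 9)(4 15 18 12 7 14 8 10 6 5)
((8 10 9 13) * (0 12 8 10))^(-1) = ((0 12 8)(9 13 10))^(-1) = (0 8 12)(9 10 13)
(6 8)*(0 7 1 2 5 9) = (0 7 1 2 5 9)(6 8) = [7, 2, 5, 3, 4, 9, 8, 1, 6, 0]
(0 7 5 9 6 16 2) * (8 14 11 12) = (0 7 5 9 6 16 2)(8 14 11 12) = [7, 1, 0, 3, 4, 9, 16, 5, 14, 6, 10, 12, 8, 13, 11, 15, 2]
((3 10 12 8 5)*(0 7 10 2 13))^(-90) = ((0 7 10 12 8 5 3 2 13))^(-90) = (13)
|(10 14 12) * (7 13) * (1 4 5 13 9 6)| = 21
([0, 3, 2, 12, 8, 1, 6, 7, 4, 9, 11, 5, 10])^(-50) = (1 11 12)(3 5 10)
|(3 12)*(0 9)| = |(0 9)(3 12)| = 2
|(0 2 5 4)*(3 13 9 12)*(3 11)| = |(0 2 5 4)(3 13 9 12 11)| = 20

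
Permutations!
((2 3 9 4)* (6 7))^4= (9)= ((2 3 9 4)(6 7))^4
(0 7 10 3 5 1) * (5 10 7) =(0 5 1)(3 10) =[5, 0, 2, 10, 4, 1, 6, 7, 8, 9, 3]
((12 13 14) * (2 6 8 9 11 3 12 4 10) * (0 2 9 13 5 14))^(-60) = (3 4)(5 9)(10 12)(11 14)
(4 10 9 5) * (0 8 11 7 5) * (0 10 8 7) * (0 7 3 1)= (0 3 1)(4 8 11 7 5)(9 10)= [3, 0, 2, 1, 8, 4, 6, 5, 11, 10, 9, 7]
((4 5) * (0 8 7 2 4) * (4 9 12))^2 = (0 7 9 4)(2 12 5 8)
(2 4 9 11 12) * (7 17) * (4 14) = (2 14 4 9 11 12)(7 17) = [0, 1, 14, 3, 9, 5, 6, 17, 8, 11, 10, 12, 2, 13, 4, 15, 16, 7]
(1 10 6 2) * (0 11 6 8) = [11, 10, 1, 3, 4, 5, 2, 7, 0, 9, 8, 6] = (0 11 6 2 1 10 8)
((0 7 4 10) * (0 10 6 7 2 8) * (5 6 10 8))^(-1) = (0 8 10 4 7 6 5 2)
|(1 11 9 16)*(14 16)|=5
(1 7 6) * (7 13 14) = (1 13 14 7 6) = [0, 13, 2, 3, 4, 5, 1, 6, 8, 9, 10, 11, 12, 14, 7]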